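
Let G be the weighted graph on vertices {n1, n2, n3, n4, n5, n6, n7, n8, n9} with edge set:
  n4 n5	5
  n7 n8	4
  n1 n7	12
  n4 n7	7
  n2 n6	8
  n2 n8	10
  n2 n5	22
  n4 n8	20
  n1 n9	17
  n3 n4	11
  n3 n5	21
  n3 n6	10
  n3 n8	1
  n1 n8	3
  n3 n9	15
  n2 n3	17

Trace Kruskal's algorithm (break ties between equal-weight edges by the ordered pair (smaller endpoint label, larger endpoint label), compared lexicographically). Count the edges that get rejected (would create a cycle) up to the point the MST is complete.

Kruskal's algorithm — process edges by increasing weight (ties by edge label):
n3 n8 (1): add — endpoints in different components.
n1 n8 (3): add — endpoints in different components.
n7 n8 (4): add — endpoints in different components.
n4 n5 (5): add — endpoints in different components.
n4 n7 (7): add — endpoints in different components.
n2 n6 (8): add — endpoints in different components.
n2 n8 (10): add — endpoints in different components.
n3 n6 (10): skip — n6 and n3 already connected.
n3 n4 (11): skip — n4 and n3 already connected.
n1 n7 (12): skip — n7 and n1 already connected.
n3 n9 (15): add — endpoints in different components.
Edges rejected before the tree was complete: 3.

3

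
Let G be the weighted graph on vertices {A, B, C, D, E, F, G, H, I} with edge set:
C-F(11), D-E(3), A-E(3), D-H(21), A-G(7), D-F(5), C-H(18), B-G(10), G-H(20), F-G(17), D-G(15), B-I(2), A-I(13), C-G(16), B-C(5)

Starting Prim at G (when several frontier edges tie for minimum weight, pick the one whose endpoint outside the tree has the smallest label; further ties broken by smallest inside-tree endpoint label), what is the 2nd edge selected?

A-E

Prim, starting at G.
Step 1: cheapest edge leaving the tree is A-G (7); add A.
Step 2: cheapest edge leaving the tree is A-E (3); add E.
Step 3: cheapest edge leaving the tree is D-E (3); add D.
Step 4: cheapest edge leaving the tree is D-F (5); add F.
Step 5: cheapest edge leaving the tree is B-G (10); add B.
Step 6: cheapest edge leaving the tree is B-I (2); add I.
Step 7: cheapest edge leaving the tree is B-C (5); add C.
Step 8: cheapest edge leaving the tree is C-H (18); add H.
The 2nd edge added is A-E.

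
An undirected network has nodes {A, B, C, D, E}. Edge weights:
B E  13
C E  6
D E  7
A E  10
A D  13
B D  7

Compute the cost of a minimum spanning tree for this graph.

30

Kruskal's algorithm — process edges by increasing weight (ties by edge label):
C E (6): add. Components now {A} {B} {C,E} {D}
B D (7): add. Components now {A} {B,D} {C,E}
D E (7): add. Components now {A} {B,C,D,E}
A E (10): add. Components now {A,B,C,D,E}
MST edges: C E, B D, D E, A E; total weight 6+7+7+10 = 30.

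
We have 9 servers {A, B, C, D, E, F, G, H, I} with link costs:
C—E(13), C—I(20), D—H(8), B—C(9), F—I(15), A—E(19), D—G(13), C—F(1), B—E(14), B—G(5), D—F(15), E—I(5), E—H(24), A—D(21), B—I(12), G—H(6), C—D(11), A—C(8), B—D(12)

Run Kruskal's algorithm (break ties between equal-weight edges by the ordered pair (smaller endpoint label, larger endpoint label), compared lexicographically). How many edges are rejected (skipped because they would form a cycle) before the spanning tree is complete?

2

Kruskal's algorithm — process edges by increasing weight (ties by edge label):
C—F (1): add — endpoints in different components.
B—G (5): add — endpoints in different components.
E—I (5): add — endpoints in different components.
G—H (6): add — endpoints in different components.
A—C (8): add — endpoints in different components.
D—H (8): add — endpoints in different components.
B—C (9): add — endpoints in different components.
C—D (11): skip — C and D already connected.
B—D (12): skip — B and D already connected.
B—I (12): add — endpoints in different components.
Edges rejected before the tree was complete: 2.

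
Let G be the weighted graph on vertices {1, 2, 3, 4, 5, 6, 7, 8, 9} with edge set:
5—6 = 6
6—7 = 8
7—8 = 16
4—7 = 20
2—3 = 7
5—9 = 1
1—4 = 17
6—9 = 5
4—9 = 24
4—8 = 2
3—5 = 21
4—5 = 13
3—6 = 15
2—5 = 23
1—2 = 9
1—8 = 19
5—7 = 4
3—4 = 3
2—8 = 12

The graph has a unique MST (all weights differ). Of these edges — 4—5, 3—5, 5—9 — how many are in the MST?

Kruskal's algorithm — process edges by increasing weight (ties by edge label):
5—9 (1): add — endpoints in different components.
4—8 (2): add — endpoints in different components.
3—4 (3): add — endpoints in different components.
5—7 (4): add — endpoints in different components.
6—9 (5): add — endpoints in different components.
5—6 (6): skip — 5 and 6 already connected.
2—3 (7): add — endpoints in different components.
6—7 (8): skip — 6 and 7 already connected.
1—2 (9): add — endpoints in different components.
2—8 (12): skip — 2 and 8 already connected.
4—5 (13): add — endpoints in different components.
MST edge set: {5—9, 4—8, 3—4, 5—7, 6—9, 2—3, 1—2, 4—5}.
Of the listed edges, {4—5, 5—9} are in the MST → 2.

2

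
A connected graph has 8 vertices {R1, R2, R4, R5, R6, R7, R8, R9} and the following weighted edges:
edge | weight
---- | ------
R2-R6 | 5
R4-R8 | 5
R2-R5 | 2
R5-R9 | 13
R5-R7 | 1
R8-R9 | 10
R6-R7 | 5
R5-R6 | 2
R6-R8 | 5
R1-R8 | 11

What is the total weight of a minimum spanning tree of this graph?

36

Sort edges by weight, then run Kruskal:
R5-R7 (1): add — endpoints in different components.
R2-R5 (2): add — endpoints in different components.
R5-R6 (2): add — endpoints in different components.
R2-R6 (5): skip — R2 and R6 already connected.
R4-R8 (5): add — endpoints in different components.
R6-R7 (5): skip — R7 and R6 already connected.
R6-R8 (5): add — endpoints in different components.
R8-R9 (10): add — endpoints in different components.
R1-R8 (11): add — endpoints in different components.
MST edges: R5-R7, R2-R5, R5-R6, R4-R8, R6-R8, R8-R9, R1-R8; total weight 1+2+2+5+5+10+11 = 36.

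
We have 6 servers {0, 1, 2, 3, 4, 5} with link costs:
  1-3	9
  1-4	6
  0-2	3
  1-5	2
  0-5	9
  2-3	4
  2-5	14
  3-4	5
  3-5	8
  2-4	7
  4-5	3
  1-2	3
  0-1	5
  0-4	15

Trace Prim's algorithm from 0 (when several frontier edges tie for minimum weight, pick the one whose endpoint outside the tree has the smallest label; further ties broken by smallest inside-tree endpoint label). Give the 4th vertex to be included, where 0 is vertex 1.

5

Grow the tree from 0 using Prim:
Step 1: frontier [0-2 3, 0-1 5, 0-5 9, 0-4 15] → take 0-2 (3); add 2.
Step 2: frontier [0-1 5, 0-5 9, 0-4 15, 1-2 3, 2-3 4, 2-4 7, 2-5 14] → take 1-2 (3); add 1.
Step 3: frontier [0-5 9, 0-4 15, 1-5 2, 1-4 6, 1-3 9, 2-3 4, 2-4 7, 2-5 14] → take 1-5 (2); add 5.
Step 4: frontier [0-4 15, 1-4 6, 1-3 9, 2-3 4, 2-4 7, 4-5 3, 3-5 8] → take 4-5 (3); add 4.
Step 5: frontier [1-3 9, 2-3 4, 3-4 5, 3-5 8] → take 2-3 (4); add 3.
Vertex order: 0, 2, 1, 5, 4, 3. The 4th vertex is 5.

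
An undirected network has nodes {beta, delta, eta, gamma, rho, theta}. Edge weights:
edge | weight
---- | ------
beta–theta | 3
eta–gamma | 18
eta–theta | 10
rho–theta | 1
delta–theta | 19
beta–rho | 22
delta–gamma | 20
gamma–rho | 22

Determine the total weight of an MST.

Grow the tree from beta using Prim:
Step 1: frontier [beta–theta 3, beta–rho 22] → take beta–theta (3); add theta.
Step 2: frontier [beta–rho 22, rho–theta 1, eta–theta 10, delta–theta 19] → take rho–theta (1); add rho.
Step 3: frontier [gamma–rho 22, eta–theta 10, delta–theta 19] → take eta–theta (10); add eta.
Step 4: frontier [eta–gamma 18, gamma–rho 22, delta–theta 19] → take eta–gamma (18); add gamma.
Step 5: frontier [delta–gamma 20, delta–theta 19] → take delta–theta (19); add delta.
MST edges: beta–theta, rho–theta, eta–theta, eta–gamma, delta–theta; total weight 3+1+10+18+19 = 51.

51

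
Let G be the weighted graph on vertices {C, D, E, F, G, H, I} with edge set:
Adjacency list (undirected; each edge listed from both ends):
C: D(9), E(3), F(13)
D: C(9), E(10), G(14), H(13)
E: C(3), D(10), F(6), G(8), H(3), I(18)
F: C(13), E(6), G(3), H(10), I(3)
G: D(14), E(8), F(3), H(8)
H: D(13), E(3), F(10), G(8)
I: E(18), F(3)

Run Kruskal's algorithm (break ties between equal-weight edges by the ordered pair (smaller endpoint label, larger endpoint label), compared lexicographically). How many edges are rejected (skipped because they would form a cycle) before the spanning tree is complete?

2

Kruskal: consider edges lightest-first.
C–E (3): add — endpoints in different components.
E–H (3): add — endpoints in different components.
F–G (3): add — endpoints in different components.
F–I (3): add — endpoints in different components.
E–F (6): add — endpoints in different components.
E–G (8): skip — E and G already connected.
G–H (8): skip — G and H already connected.
C–D (9): add — endpoints in different components.
Edges rejected before the tree was complete: 2.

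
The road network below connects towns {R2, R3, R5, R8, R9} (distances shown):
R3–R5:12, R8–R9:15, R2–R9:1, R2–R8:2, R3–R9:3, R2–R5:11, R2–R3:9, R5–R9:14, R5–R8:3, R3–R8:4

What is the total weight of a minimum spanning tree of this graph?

9

Kruskal: consider edges lightest-first.
R2–R9 (1): add — endpoints in different components.
R2–R8 (2): add — endpoints in different components.
R3–R9 (3): add — endpoints in different components.
R5–R8 (3): add — endpoints in different components.
MST edges: R2–R9, R2–R8, R3–R9, R5–R8; total weight 1+2+3+3 = 9.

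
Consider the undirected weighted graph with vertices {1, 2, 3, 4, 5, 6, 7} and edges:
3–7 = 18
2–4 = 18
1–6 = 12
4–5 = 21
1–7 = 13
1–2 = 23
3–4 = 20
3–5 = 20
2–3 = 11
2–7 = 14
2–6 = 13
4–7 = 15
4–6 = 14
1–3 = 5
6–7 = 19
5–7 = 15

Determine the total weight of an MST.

Kruskal's algorithm — process edges by increasing weight (ties by edge label):
1–3 (5): add — endpoints in different components.
2–3 (11): add — endpoints in different components.
1–6 (12): add — endpoints in different components.
1–7 (13): add — endpoints in different components.
2–6 (13): skip — 2 and 6 already connected.
2–7 (14): skip — 2 and 7 already connected.
4–6 (14): add — endpoints in different components.
4–7 (15): skip — 4 and 7 already connected.
5–7 (15): add — endpoints in different components.
MST edges: 1–3, 2–3, 1–6, 1–7, 4–6, 5–7; total weight 5+11+12+13+14+15 = 70.

70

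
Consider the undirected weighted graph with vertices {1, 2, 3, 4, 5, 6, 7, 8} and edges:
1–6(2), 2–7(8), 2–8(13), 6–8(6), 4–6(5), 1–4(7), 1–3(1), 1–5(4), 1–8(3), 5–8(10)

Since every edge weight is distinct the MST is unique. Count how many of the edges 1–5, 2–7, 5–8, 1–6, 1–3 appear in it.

Kruskal: consider edges lightest-first.
1–3 (1): add — endpoints in different components.
1–6 (2): add — endpoints in different components.
1–8 (3): add — endpoints in different components.
1–5 (4): add — endpoints in different components.
4–6 (5): add — endpoints in different components.
6–8 (6): skip — 6 and 8 already connected.
1–4 (7): skip — 1 and 4 already connected.
2–7 (8): add — endpoints in different components.
5–8 (10): skip — 5 and 8 already connected.
2–8 (13): add — endpoints in different components.
MST edge set: {1–3, 1–6, 1–8, 1–5, 4–6, 2–7, 2–8}.
Of the listed edges, {1–5, 2–7, 1–6, 1–3} are in the MST → 4.

4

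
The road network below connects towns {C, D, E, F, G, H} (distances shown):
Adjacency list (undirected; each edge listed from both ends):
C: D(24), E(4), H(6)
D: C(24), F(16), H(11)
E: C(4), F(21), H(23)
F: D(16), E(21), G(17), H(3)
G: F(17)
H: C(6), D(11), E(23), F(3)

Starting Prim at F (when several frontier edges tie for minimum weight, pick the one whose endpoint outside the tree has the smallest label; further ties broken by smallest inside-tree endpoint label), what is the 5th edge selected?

F-G

Grow the tree from F using Prim:
Step 1: cheapest edge leaving the tree is F–H (3); add H.
Step 2: cheapest edge leaving the tree is C–H (6); add C.
Step 3: cheapest edge leaving the tree is C–E (4); add E.
Step 4: cheapest edge leaving the tree is D–H (11); add D.
Step 5: cheapest edge leaving the tree is F–G (17); add G.
The 5th edge added is F–G.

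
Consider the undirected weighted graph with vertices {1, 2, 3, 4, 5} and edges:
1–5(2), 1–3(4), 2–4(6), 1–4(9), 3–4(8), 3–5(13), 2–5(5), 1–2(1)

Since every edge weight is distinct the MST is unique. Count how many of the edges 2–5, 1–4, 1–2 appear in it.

Sort edges by weight, then run Kruskal:
1–2 (1): add. Components now {1,2} {3} {4} {5}
1–5 (2): add. Components now {1,2,5} {3} {4}
1–3 (4): add. Components now {1,2,3,5} {4}
2–5 (5): skip — 2 and 5 already connected.
2–4 (6): add. Components now {1,2,3,4,5}
MST edge set: {1–2, 1–5, 1–3, 2–4}.
Of the listed edges, {1–2} are in the MST → 1.

1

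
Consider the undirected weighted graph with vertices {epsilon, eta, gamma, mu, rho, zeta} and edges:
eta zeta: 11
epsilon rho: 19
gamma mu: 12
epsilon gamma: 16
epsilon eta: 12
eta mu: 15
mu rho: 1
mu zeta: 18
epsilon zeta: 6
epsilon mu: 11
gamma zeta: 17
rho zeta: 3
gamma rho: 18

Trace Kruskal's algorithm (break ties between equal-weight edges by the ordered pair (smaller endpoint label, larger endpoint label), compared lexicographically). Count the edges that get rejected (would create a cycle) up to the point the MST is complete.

2

Sort edges by weight, then run Kruskal:
mu rho (1): add. Components now {zeta} {epsilon} {eta} {mu,rho} {gamma}
rho zeta (3): add. Components now {mu,rho,zeta} {epsilon} {eta} {gamma}
epsilon zeta (6): add. Components now {epsilon,mu,rho,zeta} {eta} {gamma}
epsilon mu (11): skip — epsilon and mu already connected.
eta zeta (11): add. Components now {epsilon,eta,mu,rho,zeta} {gamma}
epsilon eta (12): skip — epsilon and eta already connected.
gamma mu (12): add. Components now {epsilon,eta,gamma,mu,rho,zeta}
Edges rejected before the tree was complete: 2.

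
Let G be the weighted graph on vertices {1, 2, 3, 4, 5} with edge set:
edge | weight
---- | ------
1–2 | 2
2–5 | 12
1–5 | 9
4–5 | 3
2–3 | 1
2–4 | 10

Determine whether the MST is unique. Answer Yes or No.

Kruskal: consider edges lightest-first.
2–3 (1): add. Components now {1} {2,3} {4} {5}
1–2 (2): add. Components now {1,2,3} {4} {5}
4–5 (3): add. Components now {1,2,3} {4,5}
1–5 (9): add. Components now {1,2,3,4,5}
Every non-tree edge has weight strictly greater than the heaviest edge on the tree path between its endpoints, so the MST is unique.

Yes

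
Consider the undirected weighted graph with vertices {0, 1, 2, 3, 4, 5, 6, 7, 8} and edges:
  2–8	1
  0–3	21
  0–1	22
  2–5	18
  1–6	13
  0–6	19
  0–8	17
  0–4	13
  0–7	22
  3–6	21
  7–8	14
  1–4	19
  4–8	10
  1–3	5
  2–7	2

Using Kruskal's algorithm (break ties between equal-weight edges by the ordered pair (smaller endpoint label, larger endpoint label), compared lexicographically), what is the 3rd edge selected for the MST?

Kruskal's algorithm — process edges by increasing weight (ties by edge label):
2–8 (1): add — endpoints in different components.
2–7 (2): add — endpoints in different components.
1–3 (5): add — endpoints in different components.
4–8 (10): add — endpoints in different components.
0–4 (13): add — endpoints in different components.
1–6 (13): add — endpoints in different components.
7–8 (14): skip — 7 and 8 already connected.
0–8 (17): skip — 0 and 8 already connected.
2–5 (18): add — endpoints in different components.
0–6 (19): add — endpoints in different components.
The 3rd edge added is 1–3.

1-3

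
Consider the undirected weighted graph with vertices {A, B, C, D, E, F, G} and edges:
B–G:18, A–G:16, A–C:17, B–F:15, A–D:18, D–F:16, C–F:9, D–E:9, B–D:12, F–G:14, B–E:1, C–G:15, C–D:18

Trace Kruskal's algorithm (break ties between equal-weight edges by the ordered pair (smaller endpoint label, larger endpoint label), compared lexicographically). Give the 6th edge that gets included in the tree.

Kruskal's algorithm — process edges by increasing weight (ties by edge label):
B–E (1): add. Components now {A} {B,E} {C} {D} {F} {G}
C–F (9): add. Components now {A} {B,E} {C,F} {D} {G}
D–E (9): add. Components now {A} {B,D,E} {C,F} {G}
B–D (12): skip — B and D already connected.
F–G (14): add. Components now {A} {B,D,E} {C,F,G}
B–F (15): add. Components now {A} {B,C,D,E,F,G}
C–G (15): skip — C and G already connected.
A–G (16): add. Components now {A,B,C,D,E,F,G}
The 6th edge added is A–G.

A-G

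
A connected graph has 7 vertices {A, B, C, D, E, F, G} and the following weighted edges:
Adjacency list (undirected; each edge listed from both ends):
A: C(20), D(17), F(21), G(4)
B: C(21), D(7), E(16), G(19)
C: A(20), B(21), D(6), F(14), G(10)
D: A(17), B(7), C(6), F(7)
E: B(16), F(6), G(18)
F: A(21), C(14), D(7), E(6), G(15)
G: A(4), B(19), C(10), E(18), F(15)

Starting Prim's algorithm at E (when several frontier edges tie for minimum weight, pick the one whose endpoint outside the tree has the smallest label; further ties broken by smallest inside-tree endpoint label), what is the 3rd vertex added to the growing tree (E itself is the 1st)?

Prim, starting at E.
Step 1: cheapest edge leaving the tree is E–F (6); add F.
Step 2: cheapest edge leaving the tree is D–F (7); add D.
Step 3: cheapest edge leaving the tree is C–D (6); add C.
Step 4: cheapest edge leaving the tree is B–D (7); add B.
Step 5: cheapest edge leaving the tree is C–G (10); add G.
Step 6: cheapest edge leaving the tree is A–G (4); add A.
Vertex order: E, F, D, C, B, G, A. The 3rd vertex is D.

D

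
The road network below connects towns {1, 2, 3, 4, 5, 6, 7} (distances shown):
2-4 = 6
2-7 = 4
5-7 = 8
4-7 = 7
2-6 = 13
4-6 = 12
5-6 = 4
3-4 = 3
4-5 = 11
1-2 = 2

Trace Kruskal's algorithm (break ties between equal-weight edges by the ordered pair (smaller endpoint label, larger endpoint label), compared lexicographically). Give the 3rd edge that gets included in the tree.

Kruskal: consider edges lightest-first.
1-2 (2): add — endpoints in different components.
3-4 (3): add — endpoints in different components.
2-7 (4): add — endpoints in different components.
5-6 (4): add — endpoints in different components.
2-4 (6): add — endpoints in different components.
4-7 (7): skip — 4 and 7 already connected.
5-7 (8): add — endpoints in different components.
The 3rd edge added is 2-7.

2-7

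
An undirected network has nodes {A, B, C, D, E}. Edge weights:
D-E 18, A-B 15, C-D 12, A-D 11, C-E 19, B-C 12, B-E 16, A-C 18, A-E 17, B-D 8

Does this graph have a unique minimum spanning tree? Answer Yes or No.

No

Kruskal: consider edges lightest-first.
B-D (8): add. Components now {A} {B,D} {C} {E}
A-D (11): add. Components now {A,B,D} {C} {E}
B-C (12): add. Components now {A,B,C,D} {E}
C-D (12): skip — C and D already connected.
A-B (15): skip — A and B already connected.
B-E (16): add. Components now {A,B,C,D,E}
Non-tree edge C-D has weight 12, equal to the heaviest edge on its tree cycle — swapping gives another MST of the same weight. Not unique.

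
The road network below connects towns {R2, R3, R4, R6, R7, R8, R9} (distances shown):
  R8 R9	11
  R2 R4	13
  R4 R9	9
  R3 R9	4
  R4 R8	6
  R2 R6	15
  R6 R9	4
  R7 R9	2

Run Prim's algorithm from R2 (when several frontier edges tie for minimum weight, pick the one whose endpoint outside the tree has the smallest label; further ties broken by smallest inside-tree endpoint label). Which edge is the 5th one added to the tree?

Prim's algorithm from R2:
Step 1: frontier [R2 R4 13, R2 R6 15] → take R2 R4 (13); add R4.
Step 2: frontier [R2 R6 15, R4 R8 6, R4 R9 9] → take R4 R8 (6); add R8.
Step 3: frontier [R2 R6 15, R4 R9 9, R8 R9 11] → take R4 R9 (9); add R9.
Step 4: frontier [R2 R6 15, R7 R9 2, R3 R9 4, R6 R9 4] → take R7 R9 (2); add R7.
Step 5: frontier [R2 R6 15, R3 R9 4, R6 R9 4] → take R3 R9 (4); add R3.
Step 6: frontier [R2 R6 15, R6 R9 4] → take R6 R9 (4); add R6.
The 5th edge added is R3 R9.

R3-R9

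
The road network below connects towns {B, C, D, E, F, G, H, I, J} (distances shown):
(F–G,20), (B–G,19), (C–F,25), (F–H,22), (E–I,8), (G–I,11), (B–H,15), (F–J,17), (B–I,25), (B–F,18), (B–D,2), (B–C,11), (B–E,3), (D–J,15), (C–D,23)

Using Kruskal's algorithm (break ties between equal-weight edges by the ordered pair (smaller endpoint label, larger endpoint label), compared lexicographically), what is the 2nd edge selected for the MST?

Kruskal: consider edges lightest-first.
B–D (2): add — endpoints in different components.
B–E (3): add — endpoints in different components.
E–I (8): add — endpoints in different components.
B–C (11): add — endpoints in different components.
G–I (11): add — endpoints in different components.
B–H (15): add — endpoints in different components.
D–J (15): add — endpoints in different components.
F–J (17): add — endpoints in different components.
The 2nd edge added is B–E.

B-E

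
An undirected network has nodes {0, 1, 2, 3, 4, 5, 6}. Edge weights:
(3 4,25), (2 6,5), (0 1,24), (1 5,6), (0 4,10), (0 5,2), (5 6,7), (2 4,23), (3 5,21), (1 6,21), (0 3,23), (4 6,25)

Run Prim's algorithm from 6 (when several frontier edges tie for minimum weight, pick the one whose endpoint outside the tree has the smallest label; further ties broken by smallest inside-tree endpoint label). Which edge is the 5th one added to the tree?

0-4

Prim, starting at 6.
Step 1: cheapest edge leaving the tree is 2 6 (5); add 2.
Step 2: cheapest edge leaving the tree is 5 6 (7); add 5.
Step 3: cheapest edge leaving the tree is 0 5 (2); add 0.
Step 4: cheapest edge leaving the tree is 1 5 (6); add 1.
Step 5: cheapest edge leaving the tree is 0 4 (10); add 4.
Step 6: cheapest edge leaving the tree is 3 5 (21); add 3.
The 5th edge added is 0 4.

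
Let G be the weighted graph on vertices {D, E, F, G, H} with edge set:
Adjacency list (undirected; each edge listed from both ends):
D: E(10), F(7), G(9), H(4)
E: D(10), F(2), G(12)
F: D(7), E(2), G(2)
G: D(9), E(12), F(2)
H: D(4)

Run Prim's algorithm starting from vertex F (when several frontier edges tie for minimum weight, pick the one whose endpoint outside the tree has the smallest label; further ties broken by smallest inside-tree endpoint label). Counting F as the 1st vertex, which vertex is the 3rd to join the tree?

Grow the tree from F using Prim:
Step 1: frontier [E-F 2, F-G 2, D-F 7] → take E-F (2); add E.
Step 2: frontier [D-E 10, E-G 12, F-G 2, D-F 7] → take F-G (2); add G.
Step 3: frontier [D-E 10, D-F 7, D-G 9] → take D-F (7); add D.
Step 4: frontier [D-H 4] → take D-H (4); add H.
Vertex order: F, E, G, D, H. The 3rd vertex is G.

G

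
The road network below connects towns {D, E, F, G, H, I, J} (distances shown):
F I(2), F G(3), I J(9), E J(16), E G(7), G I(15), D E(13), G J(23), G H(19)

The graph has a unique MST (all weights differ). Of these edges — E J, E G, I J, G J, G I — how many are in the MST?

Kruskal: consider edges lightest-first.
F I (2): add — endpoints in different components.
F G (3): add — endpoints in different components.
E G (7): add — endpoints in different components.
I J (9): add — endpoints in different components.
D E (13): add — endpoints in different components.
G I (15): skip — G and I already connected.
E J (16): skip — E and J already connected.
G H (19): add — endpoints in different components.
MST edge set: {F I, F G, E G, I J, D E, G H}.
Of the listed edges, {E G, I J} are in the MST → 2.

2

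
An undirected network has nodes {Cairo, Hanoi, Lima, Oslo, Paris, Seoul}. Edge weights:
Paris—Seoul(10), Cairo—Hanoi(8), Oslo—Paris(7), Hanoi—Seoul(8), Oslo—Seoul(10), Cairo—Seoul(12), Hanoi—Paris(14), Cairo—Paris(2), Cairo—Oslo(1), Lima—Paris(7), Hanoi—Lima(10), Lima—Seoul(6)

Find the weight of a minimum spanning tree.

Grow the tree from Seoul using Prim:
Step 1: cheapest edge leaving the tree is Lima—Seoul (6); add Lima.
Step 2: cheapest edge leaving the tree is Lima—Paris (7); add Paris.
Step 3: cheapest edge leaving the tree is Cairo—Paris (2); add Cairo.
Step 4: cheapest edge leaving the tree is Cairo—Oslo (1); add Oslo.
Step 5: cheapest edge leaving the tree is Cairo—Hanoi (8); add Hanoi.
MST edges: Lima—Seoul, Lima—Paris, Cairo—Paris, Cairo—Oslo, Cairo—Hanoi; total weight 6+7+2+1+8 = 24.

24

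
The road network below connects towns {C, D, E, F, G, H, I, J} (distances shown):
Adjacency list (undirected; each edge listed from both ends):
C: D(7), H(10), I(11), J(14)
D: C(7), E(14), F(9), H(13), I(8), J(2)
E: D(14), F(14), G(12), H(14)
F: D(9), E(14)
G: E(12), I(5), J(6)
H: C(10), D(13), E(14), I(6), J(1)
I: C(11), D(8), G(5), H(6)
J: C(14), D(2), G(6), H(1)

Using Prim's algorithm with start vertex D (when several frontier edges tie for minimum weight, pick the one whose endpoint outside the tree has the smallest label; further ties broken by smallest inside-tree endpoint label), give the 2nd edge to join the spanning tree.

Grow the tree from D using Prim:
Step 1: cheapest edge leaving the tree is D J (2); add J.
Step 2: cheapest edge leaving the tree is H J (1); add H.
Step 3: cheapest edge leaving the tree is G J (6); add G.
Step 4: cheapest edge leaving the tree is G I (5); add I.
Step 5: cheapest edge leaving the tree is C D (7); add C.
Step 6: cheapest edge leaving the tree is D F (9); add F.
Step 7: cheapest edge leaving the tree is E G (12); add E.
The 2nd edge added is H J.

H-J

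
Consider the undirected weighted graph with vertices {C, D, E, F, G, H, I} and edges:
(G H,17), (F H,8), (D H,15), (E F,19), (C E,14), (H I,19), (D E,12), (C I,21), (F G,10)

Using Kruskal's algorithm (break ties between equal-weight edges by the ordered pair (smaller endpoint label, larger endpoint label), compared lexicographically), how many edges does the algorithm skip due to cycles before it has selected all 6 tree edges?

Kruskal: consider edges lightest-first.
F H (8): add. Components now {C} {D} {E} {F,H} {G} {I}
F G (10): add. Components now {C} {D} {E} {F,G,H} {I}
D E (12): add. Components now {C} {D,E} {F,G,H} {I}
C E (14): add. Components now {C,D,E} {F,G,H} {I}
D H (15): add. Components now {C,D,E,F,G,H} {I}
G H (17): skip — G and H already connected.
E F (19): skip — E and F already connected.
H I (19): add. Components now {C,D,E,F,G,H,I}
Edges rejected before the tree was complete: 2.

2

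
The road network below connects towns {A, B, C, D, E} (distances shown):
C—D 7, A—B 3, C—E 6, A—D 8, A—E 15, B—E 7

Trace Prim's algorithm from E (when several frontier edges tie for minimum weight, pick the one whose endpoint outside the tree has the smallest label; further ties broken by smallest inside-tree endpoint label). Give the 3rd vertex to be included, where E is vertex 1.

B

Prim, starting at E.
Step 1: cheapest edge leaving the tree is C—E (6); add C.
Step 2: cheapest edge leaving the tree is B—E (7); add B.
Step 3: cheapest edge leaving the tree is A—B (3); add A.
Step 4: cheapest edge leaving the tree is C—D (7); add D.
Vertex order: E, C, B, A, D. The 3rd vertex is B.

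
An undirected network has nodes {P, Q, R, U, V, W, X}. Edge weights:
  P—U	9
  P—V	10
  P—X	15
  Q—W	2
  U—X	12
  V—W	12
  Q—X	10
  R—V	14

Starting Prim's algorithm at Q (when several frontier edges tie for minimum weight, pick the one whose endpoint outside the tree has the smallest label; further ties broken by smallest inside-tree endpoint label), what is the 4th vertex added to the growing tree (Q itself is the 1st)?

U

Prim's algorithm from Q:
Step 1: frontier [Q—W 2, Q—X 10] → take Q—W (2); add W.
Step 2: frontier [Q—X 10, V—W 12] → take Q—X (10); add X.
Step 3: frontier [V—W 12, U—X 12, P—X 15] → take U—X (12); add U.
Step 4: frontier [P—U 9, V—W 12, P—X 15] → take P—U (9); add P.
Step 5: frontier [P—V 10, V—W 12] → take P—V (10); add V.
Step 6: frontier [R—V 14] → take R—V (14); add R.
Vertex order: Q, W, X, U, P, V, R. The 4th vertex is U.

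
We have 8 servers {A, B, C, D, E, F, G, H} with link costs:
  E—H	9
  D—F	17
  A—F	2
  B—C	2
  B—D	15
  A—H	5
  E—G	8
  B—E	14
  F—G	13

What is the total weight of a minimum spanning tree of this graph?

55

Prim's algorithm from H:
Step 1: cheapest edge leaving the tree is A—H (5); add A.
Step 2: cheapest edge leaving the tree is A—F (2); add F.
Step 3: cheapest edge leaving the tree is E—H (9); add E.
Step 4: cheapest edge leaving the tree is E—G (8); add G.
Step 5: cheapest edge leaving the tree is B—E (14); add B.
Step 6: cheapest edge leaving the tree is B—C (2); add C.
Step 7: cheapest edge leaving the tree is B—D (15); add D.
MST edges: A—H, A—F, E—H, E—G, B—E, B—C, B—D; total weight 5+2+9+8+14+2+15 = 55.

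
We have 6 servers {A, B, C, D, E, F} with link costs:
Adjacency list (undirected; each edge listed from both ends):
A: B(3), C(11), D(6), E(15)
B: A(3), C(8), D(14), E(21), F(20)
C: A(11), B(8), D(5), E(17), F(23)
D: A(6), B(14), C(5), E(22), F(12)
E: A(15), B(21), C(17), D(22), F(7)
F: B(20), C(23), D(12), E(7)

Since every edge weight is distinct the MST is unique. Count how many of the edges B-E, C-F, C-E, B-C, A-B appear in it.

1

Kruskal's algorithm — process edges by increasing weight (ties by edge label):
A-B (3): add. Components now {A,B} {C} {D} {E} {F}
C-D (5): add. Components now {A,B} {C,D} {E} {F}
A-D (6): add. Components now {A,B,C,D} {E} {F}
E-F (7): add. Components now {A,B,C,D} {E,F}
B-C (8): skip — B and C already connected.
A-C (11): skip — A and C already connected.
D-F (12): add. Components now {A,B,C,D,E,F}
MST edge set: {A-B, C-D, A-D, E-F, D-F}.
Of the listed edges, {A-B} are in the MST → 1.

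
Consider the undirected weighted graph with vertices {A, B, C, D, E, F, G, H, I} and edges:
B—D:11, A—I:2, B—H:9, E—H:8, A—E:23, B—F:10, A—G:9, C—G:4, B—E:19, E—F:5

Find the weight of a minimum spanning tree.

71

Prim, starting at F.
Step 1: frontier [E—F 5, B—F 10] → take E—F (5); add E.
Step 2: frontier [E—H 8, B—E 19, A—E 23, B—F 10] → take E—H (8); add H.
Step 3: frontier [B—E 19, A—E 23, B—F 10, B—H 9] → take B—H (9); add B.
Step 4: frontier [B—D 11, A—E 23] → take B—D (11); add D.
Step 5: frontier [A—E 23] → take A—E (23); add A.
Step 6: frontier [A—I 2, A—G 9] → take A—I (2); add I.
Step 7: frontier [A—G 9] → take A—G (9); add G.
Step 8: frontier [C—G 4] → take C—G (4); add C.
MST edges: E—F, E—H, B—H, B—D, A—E, A—I, A—G, C—G; total weight 5+8+9+11+23+2+9+4 = 71.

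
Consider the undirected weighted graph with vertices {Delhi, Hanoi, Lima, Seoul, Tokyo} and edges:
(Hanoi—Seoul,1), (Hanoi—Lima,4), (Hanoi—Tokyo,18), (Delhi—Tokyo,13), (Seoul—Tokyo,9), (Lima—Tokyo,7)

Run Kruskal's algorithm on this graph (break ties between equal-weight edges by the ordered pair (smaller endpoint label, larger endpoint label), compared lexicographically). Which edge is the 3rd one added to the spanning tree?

Lima-Tokyo

Sort edges by weight, then run Kruskal:
Hanoi—Seoul (1): add — endpoints in different components.
Hanoi—Lima (4): add — endpoints in different components.
Lima—Tokyo (7): add — endpoints in different components.
Seoul—Tokyo (9): skip — Tokyo and Seoul already connected.
Delhi—Tokyo (13): add — endpoints in different components.
The 3rd edge added is Lima—Tokyo.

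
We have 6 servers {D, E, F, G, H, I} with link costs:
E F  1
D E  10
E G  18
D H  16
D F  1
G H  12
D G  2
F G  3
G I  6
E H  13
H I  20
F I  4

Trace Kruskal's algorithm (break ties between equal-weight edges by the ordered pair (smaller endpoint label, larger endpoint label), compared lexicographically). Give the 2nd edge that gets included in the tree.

Kruskal's algorithm — process edges by increasing weight (ties by edge label):
D F (1): add. Components now {D,F} {E} {G} {H} {I}
E F (1): add. Components now {D,E,F} {G} {H} {I}
D G (2): add. Components now {D,E,F,G} {H} {I}
F G (3): skip — F and G already connected.
F I (4): add. Components now {D,E,F,G,I} {H}
G I (6): skip — G and I already connected.
D E (10): skip — D and E already connected.
G H (12): add. Components now {D,E,F,G,H,I}
The 2nd edge added is E F.

E-F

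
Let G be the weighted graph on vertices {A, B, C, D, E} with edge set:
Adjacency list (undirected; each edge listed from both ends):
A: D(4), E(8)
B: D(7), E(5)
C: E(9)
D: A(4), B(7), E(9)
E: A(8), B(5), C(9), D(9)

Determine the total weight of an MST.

25

Prim's algorithm from B:
Step 1: frontier [B–E 5, B–D 7] → take B–E (5); add E.
Step 2: frontier [B–D 7, A–E 8, C–E 9, D–E 9] → take B–D (7); add D.
Step 3: frontier [A–D 4, A–E 8, C–E 9] → take A–D (4); add A.
Step 4: frontier [C–E 9] → take C–E (9); add C.
MST edges: B–E, B–D, A–D, C–E; total weight 5+7+4+9 = 25.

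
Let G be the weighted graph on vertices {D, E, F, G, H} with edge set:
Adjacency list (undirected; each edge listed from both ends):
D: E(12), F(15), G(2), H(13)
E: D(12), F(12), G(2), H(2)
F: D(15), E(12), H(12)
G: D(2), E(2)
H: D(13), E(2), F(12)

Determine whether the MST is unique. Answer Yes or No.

No

Sort edges by weight, then run Kruskal:
D–G (2): add. Components now {D,G} {E} {F} {H}
E–G (2): add. Components now {D,E,G} {F} {H}
E–H (2): add. Components now {D,E,G,H} {F}
D–E (12): skip — D and E already connected.
E–F (12): add. Components now {D,E,F,G,H}
Non-tree edge F–H has weight 12, equal to the heaviest edge on its tree cycle — swapping gives another MST of the same weight. Not unique.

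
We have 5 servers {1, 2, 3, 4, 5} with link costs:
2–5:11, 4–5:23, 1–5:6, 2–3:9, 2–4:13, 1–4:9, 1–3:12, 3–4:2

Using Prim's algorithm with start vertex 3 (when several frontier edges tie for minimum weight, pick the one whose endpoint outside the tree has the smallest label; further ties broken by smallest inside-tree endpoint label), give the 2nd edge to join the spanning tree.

1-4

Prim's algorithm from 3:
Step 1: frontier [3–4 2, 2–3 9, 1–3 12] → take 3–4 (2); add 4.
Step 2: frontier [2–3 9, 1–3 12, 1–4 9, 2–4 13, 4–5 23] → take 1–4 (9); add 1.
Step 3: frontier [1–5 6, 2–3 9, 2–4 13, 4–5 23] → take 1–5 (6); add 5.
Step 4: frontier [2–3 9, 2–4 13, 2–5 11] → take 2–3 (9); add 2.
The 2nd edge added is 1–4.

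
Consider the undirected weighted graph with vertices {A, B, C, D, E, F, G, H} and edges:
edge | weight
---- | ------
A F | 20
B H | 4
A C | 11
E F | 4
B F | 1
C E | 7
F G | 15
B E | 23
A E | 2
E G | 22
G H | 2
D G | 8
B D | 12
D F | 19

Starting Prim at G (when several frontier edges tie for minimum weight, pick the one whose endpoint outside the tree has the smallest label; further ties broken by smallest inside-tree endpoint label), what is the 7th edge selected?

D-G

Grow the tree from G using Prim:
Step 1: cheapest edge leaving the tree is G H (2); add H.
Step 2: cheapest edge leaving the tree is B H (4); add B.
Step 3: cheapest edge leaving the tree is B F (1); add F.
Step 4: cheapest edge leaving the tree is E F (4); add E.
Step 5: cheapest edge leaving the tree is A E (2); add A.
Step 6: cheapest edge leaving the tree is C E (7); add C.
Step 7: cheapest edge leaving the tree is D G (8); add D.
The 7th edge added is D G.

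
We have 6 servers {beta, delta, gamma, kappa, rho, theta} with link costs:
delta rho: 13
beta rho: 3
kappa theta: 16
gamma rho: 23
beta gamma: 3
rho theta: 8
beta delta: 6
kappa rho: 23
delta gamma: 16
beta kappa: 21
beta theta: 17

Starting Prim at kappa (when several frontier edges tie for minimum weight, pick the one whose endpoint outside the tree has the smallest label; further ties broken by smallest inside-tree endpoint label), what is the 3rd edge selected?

Grow the tree from kappa using Prim:
Step 1: cheapest edge leaving the tree is kappa theta (16); add theta.
Step 2: cheapest edge leaving the tree is rho theta (8); add rho.
Step 3: cheapest edge leaving the tree is beta rho (3); add beta.
Step 4: cheapest edge leaving the tree is beta gamma (3); add gamma.
Step 5: cheapest edge leaving the tree is beta delta (6); add delta.
The 3rd edge added is beta rho.

beta-rho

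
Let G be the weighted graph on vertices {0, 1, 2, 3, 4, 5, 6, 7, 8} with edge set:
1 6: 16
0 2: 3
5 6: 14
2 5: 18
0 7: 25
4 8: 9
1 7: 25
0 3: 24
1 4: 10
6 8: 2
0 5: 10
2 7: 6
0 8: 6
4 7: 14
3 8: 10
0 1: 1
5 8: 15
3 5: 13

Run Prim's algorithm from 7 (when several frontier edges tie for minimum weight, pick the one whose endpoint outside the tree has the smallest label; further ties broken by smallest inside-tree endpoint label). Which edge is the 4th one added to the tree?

0-8

Prim, starting at 7.
Step 1: cheapest edge leaving the tree is 2 7 (6); add 2.
Step 2: cheapest edge leaving the tree is 0 2 (3); add 0.
Step 3: cheapest edge leaving the tree is 0 1 (1); add 1.
Step 4: cheapest edge leaving the tree is 0 8 (6); add 8.
Step 5: cheapest edge leaving the tree is 6 8 (2); add 6.
Step 6: cheapest edge leaving the tree is 4 8 (9); add 4.
Step 7: cheapest edge leaving the tree is 3 8 (10); add 3.
Step 8: cheapest edge leaving the tree is 0 5 (10); add 5.
The 4th edge added is 0 8.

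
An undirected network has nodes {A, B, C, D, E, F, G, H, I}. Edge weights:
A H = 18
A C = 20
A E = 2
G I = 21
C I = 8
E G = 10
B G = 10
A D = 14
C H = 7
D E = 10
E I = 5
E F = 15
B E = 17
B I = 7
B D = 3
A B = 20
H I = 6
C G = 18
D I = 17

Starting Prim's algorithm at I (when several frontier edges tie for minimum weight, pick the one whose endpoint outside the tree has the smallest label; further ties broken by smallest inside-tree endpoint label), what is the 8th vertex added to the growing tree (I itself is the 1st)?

G

Prim, starting at I.
Step 1: cheapest edge leaving the tree is E I (5); add E.
Step 2: cheapest edge leaving the tree is A E (2); add A.
Step 3: cheapest edge leaving the tree is H I (6); add H.
Step 4: cheapest edge leaving the tree is B I (7); add B.
Step 5: cheapest edge leaving the tree is B D (3); add D.
Step 6: cheapest edge leaving the tree is C H (7); add C.
Step 7: cheapest edge leaving the tree is B G (10); add G.
Step 8: cheapest edge leaving the tree is E F (15); add F.
Vertex order: I, E, A, H, B, D, C, G, F. The 8th vertex is G.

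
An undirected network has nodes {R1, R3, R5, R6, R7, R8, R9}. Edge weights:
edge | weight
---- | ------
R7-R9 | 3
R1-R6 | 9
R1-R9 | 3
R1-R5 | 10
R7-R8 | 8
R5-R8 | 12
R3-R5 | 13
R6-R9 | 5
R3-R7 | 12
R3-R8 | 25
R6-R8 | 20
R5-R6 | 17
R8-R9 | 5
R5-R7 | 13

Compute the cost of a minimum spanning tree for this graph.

38

Grow the tree from R7 using Prim:
Step 1: frontier [R7-R9 3, R7-R8 8, R3-R7 12, R5-R7 13] → take R7-R9 (3); add R9.
Step 2: frontier [R7-R8 8, R3-R7 12, R5-R7 13, R1-R9 3, R6-R9 5, R8-R9 5] → take R1-R9 (3); add R1.
Step 3: frontier [R1-R6 9, R1-R5 10, R7-R8 8, R3-R7 12, R5-R7 13, R6-R9 5, R8-R9 5] → take R6-R9 (5); add R6.
Step 4: frontier [R1-R5 10, R5-R6 17, R6-R8 20, R7-R8 8, R3-R7 12, R5-R7 13, R8-R9 5] → take R8-R9 (5); add R8.
Step 5: frontier [R1-R5 10, R5-R6 17, R3-R7 12, R5-R7 13, R5-R8 12, R3-R8 25] → take R1-R5 (10); add R5.
Step 6: frontier [R3-R5 13, R3-R7 12, R3-R8 25] → take R3-R7 (12); add R3.
MST edges: R7-R9, R1-R9, R6-R9, R8-R9, R1-R5, R3-R7; total weight 3+3+5+5+10+12 = 38.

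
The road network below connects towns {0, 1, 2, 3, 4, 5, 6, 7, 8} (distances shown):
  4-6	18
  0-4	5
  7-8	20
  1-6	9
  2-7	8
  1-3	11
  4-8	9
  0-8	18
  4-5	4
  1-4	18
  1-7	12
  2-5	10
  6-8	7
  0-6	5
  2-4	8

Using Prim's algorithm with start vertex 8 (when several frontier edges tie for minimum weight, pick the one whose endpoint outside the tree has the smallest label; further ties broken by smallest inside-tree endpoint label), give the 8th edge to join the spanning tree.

1-3

Prim's algorithm from 8:
Step 1: cheapest edge leaving the tree is 6-8 (7); add 6.
Step 2: cheapest edge leaving the tree is 0-6 (5); add 0.
Step 3: cheapest edge leaving the tree is 0-4 (5); add 4.
Step 4: cheapest edge leaving the tree is 4-5 (4); add 5.
Step 5: cheapest edge leaving the tree is 2-4 (8); add 2.
Step 6: cheapest edge leaving the tree is 2-7 (8); add 7.
Step 7: cheapest edge leaving the tree is 1-6 (9); add 1.
Step 8: cheapest edge leaving the tree is 1-3 (11); add 3.
The 8th edge added is 1-3.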